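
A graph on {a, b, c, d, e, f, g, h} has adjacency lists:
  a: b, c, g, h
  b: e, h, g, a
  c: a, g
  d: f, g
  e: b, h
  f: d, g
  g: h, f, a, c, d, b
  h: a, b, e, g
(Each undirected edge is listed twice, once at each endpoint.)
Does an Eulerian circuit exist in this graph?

Yes

Degrees: a:4, b:4, c:2, d:2, e:2, f:2, g:6, h:4
All degrees are even and the non-isolated vertices are connected — an Eulerian circuit exists.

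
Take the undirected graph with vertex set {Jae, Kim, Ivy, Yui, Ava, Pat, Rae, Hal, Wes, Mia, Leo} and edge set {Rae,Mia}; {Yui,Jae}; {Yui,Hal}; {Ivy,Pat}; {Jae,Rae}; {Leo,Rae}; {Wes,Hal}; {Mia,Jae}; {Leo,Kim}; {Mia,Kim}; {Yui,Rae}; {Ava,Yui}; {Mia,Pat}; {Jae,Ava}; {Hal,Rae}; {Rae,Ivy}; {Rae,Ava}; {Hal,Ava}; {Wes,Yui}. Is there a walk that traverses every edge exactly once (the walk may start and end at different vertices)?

Yes

Degrees: Jae:4, Kim:2, Ivy:2, Yui:5, Ava:4, Pat:2, Rae:7, Hal:4, Wes:2, Mia:4, Leo:2
Odd-degree vertices: Yui, Rae (2 total).
The non-isolated vertices are connected and exactly 2 have odd degree, so an Eulerian trail exists (from Yui to Rae).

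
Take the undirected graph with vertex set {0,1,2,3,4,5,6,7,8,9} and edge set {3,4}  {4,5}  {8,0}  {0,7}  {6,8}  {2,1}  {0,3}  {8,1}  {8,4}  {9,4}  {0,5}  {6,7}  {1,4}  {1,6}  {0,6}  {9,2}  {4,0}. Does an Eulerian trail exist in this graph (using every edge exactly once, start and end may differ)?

Yes

Degrees: 0:6, 1:4, 2:2, 3:2, 4:6, 5:2, 6:4, 7:2, 8:4, 9:2
Odd-degree vertices: none (0 total).
The non-isolated vertices are connected and exactly 0 have odd degree, so an Eulerian trail exists.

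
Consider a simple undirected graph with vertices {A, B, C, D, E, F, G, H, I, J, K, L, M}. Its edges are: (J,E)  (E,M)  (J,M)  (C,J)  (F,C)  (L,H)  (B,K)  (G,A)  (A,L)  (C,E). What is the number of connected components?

5

Component: {D}
Component: {I}
Component: {B, K}
Component: {A, G, H, L}
Component: {C, E, F, J, M}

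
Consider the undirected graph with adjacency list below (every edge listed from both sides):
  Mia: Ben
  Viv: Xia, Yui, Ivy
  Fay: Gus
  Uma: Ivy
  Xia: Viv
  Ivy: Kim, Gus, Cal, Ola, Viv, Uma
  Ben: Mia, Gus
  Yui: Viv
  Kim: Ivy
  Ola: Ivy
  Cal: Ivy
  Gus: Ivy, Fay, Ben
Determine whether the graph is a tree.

Yes

|V| = 12, |E| = 11.
Connected and |E| = |V| - 1, which characterizes a tree.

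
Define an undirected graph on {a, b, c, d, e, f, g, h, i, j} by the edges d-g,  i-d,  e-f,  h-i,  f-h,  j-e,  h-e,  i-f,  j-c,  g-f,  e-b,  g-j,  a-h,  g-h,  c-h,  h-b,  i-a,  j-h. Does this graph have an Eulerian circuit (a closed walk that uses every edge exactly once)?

Degrees: a:2, b:2, c:2, d:2, e:4, f:4, g:4, h:8, i:4, j:4
All degrees are even and the non-isolated vertices are connected — an Eulerian circuit exists.

Yes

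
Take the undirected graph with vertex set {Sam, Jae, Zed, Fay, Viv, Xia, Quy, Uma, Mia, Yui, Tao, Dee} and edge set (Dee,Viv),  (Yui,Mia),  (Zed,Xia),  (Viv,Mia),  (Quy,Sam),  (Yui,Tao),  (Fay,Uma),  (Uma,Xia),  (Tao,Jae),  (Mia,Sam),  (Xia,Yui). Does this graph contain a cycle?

No

The graph has 12 vertices, 11 edges, and 1 connected component.
A forest on 12 vertices with 1 component has exactly 11 edges, which matches — so no cycle.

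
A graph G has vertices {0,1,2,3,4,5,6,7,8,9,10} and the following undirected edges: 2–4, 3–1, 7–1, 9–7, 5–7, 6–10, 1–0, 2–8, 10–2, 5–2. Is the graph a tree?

The graph has 11 vertices and 10 edges.
It is connected with exactly 10 edges, hence acyclic — it is a tree.

Yes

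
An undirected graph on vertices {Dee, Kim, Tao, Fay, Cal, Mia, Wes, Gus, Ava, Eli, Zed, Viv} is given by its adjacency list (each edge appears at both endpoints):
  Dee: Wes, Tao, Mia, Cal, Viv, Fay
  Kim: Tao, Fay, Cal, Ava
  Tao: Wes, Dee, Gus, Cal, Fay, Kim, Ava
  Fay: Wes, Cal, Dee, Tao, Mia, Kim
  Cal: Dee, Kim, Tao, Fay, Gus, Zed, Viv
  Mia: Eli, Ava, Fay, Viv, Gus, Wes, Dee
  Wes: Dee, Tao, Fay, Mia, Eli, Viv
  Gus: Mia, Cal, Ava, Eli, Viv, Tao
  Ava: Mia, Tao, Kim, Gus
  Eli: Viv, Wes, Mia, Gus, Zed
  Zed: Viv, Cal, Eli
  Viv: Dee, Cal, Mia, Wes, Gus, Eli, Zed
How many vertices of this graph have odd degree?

6

Degrees: Dee:6, Kim:4, Tao:7, Fay:6, Cal:7, Mia:7, Wes:6, Gus:6, Ava:4, Eli:5, Zed:3, Viv:7
Odd-degree vertices: Tao, Cal, Mia, Eli, Zed, Viv.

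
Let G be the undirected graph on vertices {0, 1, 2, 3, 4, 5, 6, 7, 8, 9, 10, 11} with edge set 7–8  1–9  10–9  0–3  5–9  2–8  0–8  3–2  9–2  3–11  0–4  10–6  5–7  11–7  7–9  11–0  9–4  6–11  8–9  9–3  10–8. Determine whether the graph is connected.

Yes

A breadth-first search from 0 visits 0, 8, 11, 3, 4, 7, 2, 9, 10, 6, 5, 1 — all 12 vertices — so the graph is connected.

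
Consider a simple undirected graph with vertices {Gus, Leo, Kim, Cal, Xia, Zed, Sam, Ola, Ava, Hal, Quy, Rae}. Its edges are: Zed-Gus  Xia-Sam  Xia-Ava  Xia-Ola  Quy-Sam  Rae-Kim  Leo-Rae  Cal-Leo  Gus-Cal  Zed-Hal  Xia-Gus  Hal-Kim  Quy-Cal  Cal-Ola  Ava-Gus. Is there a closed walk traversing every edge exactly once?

Yes

Degrees: Gus:4, Leo:2, Kim:2, Cal:4, Xia:4, Zed:2, Sam:2, Ola:2, Ava:2, Hal:2, Quy:2, Rae:2
Every vertex has even degree and the edges form a single connected piece, so an Eulerian circuit exists.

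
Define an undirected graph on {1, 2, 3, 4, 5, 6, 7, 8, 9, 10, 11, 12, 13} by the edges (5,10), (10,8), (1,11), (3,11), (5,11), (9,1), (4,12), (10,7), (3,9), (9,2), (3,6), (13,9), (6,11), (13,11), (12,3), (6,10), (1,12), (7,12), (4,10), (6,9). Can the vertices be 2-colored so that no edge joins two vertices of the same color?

3-6-9-3 is an odd cycle (length 3), and a bipartite graph can contain only even cycles.

No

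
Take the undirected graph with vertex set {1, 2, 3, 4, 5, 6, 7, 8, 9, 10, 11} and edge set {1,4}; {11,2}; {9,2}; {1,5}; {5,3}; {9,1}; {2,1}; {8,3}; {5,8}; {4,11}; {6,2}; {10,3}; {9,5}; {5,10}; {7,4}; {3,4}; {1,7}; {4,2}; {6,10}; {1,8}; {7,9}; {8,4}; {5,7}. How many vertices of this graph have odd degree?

2

Degrees: 1:6, 2:5, 3:4, 4:6, 5:6, 6:2, 7:4, 8:4, 9:4, 10:3, 11:2
Odd-degree vertices: 2, 10.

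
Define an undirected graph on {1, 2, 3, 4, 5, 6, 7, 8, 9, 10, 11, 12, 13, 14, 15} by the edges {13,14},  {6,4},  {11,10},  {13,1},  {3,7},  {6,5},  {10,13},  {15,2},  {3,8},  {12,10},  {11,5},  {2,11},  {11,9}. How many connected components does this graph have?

Component: {3, 7, 8}
Component: {1, 2, 4, 5, 6, 9, 10, 11, 12, 13, 14, 15}

2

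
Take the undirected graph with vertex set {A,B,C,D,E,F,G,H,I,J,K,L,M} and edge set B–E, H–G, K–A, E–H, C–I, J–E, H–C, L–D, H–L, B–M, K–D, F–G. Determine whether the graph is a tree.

Yes

The graph has 13 vertices and 12 edges.
It is connected with exactly 12 edges, hence acyclic — it is a tree.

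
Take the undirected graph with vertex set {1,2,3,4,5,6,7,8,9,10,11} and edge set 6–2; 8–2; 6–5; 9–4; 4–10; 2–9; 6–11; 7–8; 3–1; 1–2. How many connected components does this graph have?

Component: {1, 2, 3, 4, 5, 6, 7, 8, 9, 10, 11}

1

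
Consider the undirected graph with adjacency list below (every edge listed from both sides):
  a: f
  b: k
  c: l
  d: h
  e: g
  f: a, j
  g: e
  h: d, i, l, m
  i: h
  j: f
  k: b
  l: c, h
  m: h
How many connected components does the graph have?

4

Component: {b, k}
Component: {e, g}
Component: {a, f, j}
Component: {c, d, h, i, l, m}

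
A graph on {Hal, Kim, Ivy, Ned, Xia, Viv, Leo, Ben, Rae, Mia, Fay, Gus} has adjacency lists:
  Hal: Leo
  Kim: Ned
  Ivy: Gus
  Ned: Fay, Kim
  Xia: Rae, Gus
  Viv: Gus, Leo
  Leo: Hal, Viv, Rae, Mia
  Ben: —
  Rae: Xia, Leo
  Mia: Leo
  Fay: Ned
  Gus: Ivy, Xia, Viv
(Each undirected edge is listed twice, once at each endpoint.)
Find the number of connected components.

3

Component: {Ben}
Component: {Kim, Ned, Fay}
Component: {Hal, Ivy, Xia, Viv, Leo, Rae, Mia, Gus}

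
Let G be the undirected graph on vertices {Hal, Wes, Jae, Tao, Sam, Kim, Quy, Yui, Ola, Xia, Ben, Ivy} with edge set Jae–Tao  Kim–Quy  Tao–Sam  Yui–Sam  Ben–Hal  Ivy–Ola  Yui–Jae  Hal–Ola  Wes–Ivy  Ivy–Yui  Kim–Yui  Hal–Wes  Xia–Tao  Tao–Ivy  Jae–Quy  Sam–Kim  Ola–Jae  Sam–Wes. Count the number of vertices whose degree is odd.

Degrees: Hal:3, Wes:3, Jae:4, Tao:4, Sam:4, Kim:3, Quy:2, Yui:4, Ola:3, Xia:1, Ben:1, Ivy:4
Odd-degree vertices: Hal, Wes, Kim, Ola, Xia, Ben.

6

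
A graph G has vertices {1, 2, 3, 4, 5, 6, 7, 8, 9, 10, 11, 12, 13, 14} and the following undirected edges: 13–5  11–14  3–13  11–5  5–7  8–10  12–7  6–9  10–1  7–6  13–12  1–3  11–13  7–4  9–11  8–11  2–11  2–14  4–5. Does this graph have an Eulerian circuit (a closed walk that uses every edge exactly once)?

Yes

Degrees: 1:2, 2:2, 3:2, 4:2, 5:4, 6:2, 7:4, 8:2, 9:2, 10:2, 11:6, 12:2, 13:4, 14:2
Every vertex has even degree and the edges form a single connected piece, so an Eulerian circuit exists.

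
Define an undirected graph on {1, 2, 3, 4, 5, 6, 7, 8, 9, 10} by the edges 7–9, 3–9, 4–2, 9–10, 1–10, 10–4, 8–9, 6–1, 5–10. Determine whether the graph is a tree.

Yes

The graph has 10 vertices and 9 edges.
Connected and |E| = |V| - 1, which characterizes a tree.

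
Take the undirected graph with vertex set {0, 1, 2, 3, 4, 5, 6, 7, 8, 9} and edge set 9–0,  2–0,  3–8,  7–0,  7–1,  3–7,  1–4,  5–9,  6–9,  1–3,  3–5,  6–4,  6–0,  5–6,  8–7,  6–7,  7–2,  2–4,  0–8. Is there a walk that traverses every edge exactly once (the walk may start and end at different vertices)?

Degrees: 0:5, 1:3, 2:3, 3:4, 4:3, 5:3, 6:5, 7:6, 8:3, 9:3
Odd-degree vertices: 0, 1, 2, 4, 5, 6, 8, 9 (8 total).
An Eulerian trail requires 0 or 2 odd-degree vertices; here there are 8.

No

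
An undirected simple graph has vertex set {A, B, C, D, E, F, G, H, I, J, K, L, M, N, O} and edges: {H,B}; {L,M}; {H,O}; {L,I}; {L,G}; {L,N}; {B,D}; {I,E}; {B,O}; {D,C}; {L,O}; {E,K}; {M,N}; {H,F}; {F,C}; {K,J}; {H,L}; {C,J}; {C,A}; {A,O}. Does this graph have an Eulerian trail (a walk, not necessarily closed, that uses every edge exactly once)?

Degrees: A:2, B:3, C:4, D:2, E:2, F:2, G:1, H:4, I:2, J:2, K:2, L:6, M:2, N:2, O:4
Odd-degree vertices: B, G (2 total).
With 2 odd-degree vertices and all edges in one connected piece, an Eulerian trail exists (from B to G).

Yes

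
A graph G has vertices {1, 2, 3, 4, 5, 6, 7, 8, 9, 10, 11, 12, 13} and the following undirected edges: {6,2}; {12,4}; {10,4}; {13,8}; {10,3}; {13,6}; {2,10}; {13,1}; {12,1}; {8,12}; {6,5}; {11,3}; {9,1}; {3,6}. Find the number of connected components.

2

Component: {7}
Component: {1, 2, 3, 4, 5, 6, 8, 9, 10, 11, 12, 13}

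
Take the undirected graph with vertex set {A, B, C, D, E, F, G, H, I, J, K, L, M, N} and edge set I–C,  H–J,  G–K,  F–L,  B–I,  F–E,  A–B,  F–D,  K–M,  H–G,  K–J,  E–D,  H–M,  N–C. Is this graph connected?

No

Component: {D, E, F, L}
Component: {A, B, C, I, N}
Component: {G, H, J, K, M}
No edge joins these 3 groups, so the graph is disconnected.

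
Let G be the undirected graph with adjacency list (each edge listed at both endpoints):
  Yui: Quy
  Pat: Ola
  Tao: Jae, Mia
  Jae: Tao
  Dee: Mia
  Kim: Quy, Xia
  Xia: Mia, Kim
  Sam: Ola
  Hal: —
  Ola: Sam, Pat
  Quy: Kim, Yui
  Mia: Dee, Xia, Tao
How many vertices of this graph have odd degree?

Degrees: Yui:1, Pat:1, Tao:2, Jae:1, Dee:1, Kim:2, Xia:2, Sam:1, Hal:0, Ola:2, Quy:2, Mia:3
Odd-degree vertices: Yui, Pat, Jae, Dee, Sam, Mia.

6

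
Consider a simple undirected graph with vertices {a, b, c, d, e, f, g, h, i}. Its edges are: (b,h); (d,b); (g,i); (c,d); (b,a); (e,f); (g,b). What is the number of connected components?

Component: {e, f}
Component: {a, b, c, d, g, h, i}

2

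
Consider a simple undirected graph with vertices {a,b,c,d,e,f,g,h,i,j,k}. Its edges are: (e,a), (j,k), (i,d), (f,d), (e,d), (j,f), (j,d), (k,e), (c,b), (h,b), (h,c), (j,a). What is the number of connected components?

Component: {g}
Component: {b, c, h}
Component: {a, d, e, f, i, j, k}

3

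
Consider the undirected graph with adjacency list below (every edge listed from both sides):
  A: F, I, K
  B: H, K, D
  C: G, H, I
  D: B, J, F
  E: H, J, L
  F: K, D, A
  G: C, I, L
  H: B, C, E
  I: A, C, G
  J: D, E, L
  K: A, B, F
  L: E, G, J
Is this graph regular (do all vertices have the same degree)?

Degrees: A:3, B:3, C:3, D:3, E:3, F:3, G:3, H:3, I:3, J:3, K:3, L:3
All degrees equal 3; the graph is regular.

Yes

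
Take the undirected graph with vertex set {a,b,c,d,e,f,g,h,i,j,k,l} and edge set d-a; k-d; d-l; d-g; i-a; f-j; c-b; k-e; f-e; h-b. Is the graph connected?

Component: {b, c, h}
Component: {a, d, e, f, g, i, j, k, l}
There are 2 separate components, so the graph is not connected.

No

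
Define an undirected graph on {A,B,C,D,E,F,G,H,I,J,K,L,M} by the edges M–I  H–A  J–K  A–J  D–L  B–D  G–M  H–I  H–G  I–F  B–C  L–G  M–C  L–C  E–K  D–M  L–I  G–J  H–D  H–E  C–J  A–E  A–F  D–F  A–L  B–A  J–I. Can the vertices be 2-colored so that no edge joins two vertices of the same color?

No

The cycle H-E-A-H has length 3, which is odd, so the graph is not bipartite.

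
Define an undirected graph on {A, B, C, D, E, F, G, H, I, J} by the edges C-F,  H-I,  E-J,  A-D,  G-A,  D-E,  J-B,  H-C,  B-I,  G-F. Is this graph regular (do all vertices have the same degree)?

Degrees: A:2, B:2, C:2, D:2, E:2, F:2, G:2, H:2, I:2, J:2
All degrees equal 2; the graph is regular.

Yes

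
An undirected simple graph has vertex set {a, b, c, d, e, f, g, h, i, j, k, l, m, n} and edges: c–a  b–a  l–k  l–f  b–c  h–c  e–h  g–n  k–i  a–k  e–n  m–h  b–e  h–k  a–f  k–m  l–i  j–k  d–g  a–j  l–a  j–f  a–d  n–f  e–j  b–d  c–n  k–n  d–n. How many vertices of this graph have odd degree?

Degrees: a:7, b:4, c:4, d:4, e:4, f:4, g:2, h:4, i:2, j:4, k:7, l:4, m:2, n:6
Odd-degree vertices: a, k.

2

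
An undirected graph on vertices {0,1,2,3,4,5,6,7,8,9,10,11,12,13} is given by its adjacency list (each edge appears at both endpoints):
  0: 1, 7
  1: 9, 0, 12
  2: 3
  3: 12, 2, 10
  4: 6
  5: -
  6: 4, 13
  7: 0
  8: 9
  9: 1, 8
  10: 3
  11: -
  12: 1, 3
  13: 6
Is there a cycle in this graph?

No

|V| = 14, |E| = 10, number of components = 4.
Since 10 = 14 - 4, the graph is a forest and contains no cycle.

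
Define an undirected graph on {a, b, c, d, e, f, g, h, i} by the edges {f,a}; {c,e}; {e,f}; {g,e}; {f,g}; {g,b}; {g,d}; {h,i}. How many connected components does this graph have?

Component: {h, i}
Component: {a, b, c, d, e, f, g}

2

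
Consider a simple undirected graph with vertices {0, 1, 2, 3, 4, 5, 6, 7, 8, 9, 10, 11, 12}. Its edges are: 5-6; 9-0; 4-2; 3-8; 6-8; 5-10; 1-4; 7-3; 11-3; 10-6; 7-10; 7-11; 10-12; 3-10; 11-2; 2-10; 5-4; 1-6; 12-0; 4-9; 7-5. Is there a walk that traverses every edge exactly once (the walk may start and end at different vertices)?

Yes

Degrees: 0:2, 1:2, 2:3, 3:4, 4:4, 5:4, 6:4, 7:4, 8:2, 9:2, 10:6, 11:3, 12:2
Odd-degree vertices: 2, 11 (2 total).
The non-isolated vertices are connected and exactly 2 have odd degree, so an Eulerian trail exists (from 2 to 11).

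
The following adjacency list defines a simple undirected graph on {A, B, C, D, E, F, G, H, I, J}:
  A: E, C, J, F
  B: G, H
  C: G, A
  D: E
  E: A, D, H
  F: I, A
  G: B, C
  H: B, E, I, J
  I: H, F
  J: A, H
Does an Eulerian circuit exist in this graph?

Degrees: A:4, B:2, C:2, D:1, E:3, F:2, G:2, H:4, I:2, J:2
D, E have odd degree; an Eulerian circuit needs every degree to be even, so none exists.

No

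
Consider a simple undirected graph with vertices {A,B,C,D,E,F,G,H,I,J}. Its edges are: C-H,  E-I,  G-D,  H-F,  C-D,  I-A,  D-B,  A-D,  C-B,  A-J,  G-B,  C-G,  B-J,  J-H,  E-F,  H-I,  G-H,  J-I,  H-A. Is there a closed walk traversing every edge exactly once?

Degrees: A:4, B:4, C:4, D:4, E:2, F:2, G:4, H:6, I:4, J:4
All degrees are even and the non-isolated vertices are connected — an Eulerian circuit exists.

Yes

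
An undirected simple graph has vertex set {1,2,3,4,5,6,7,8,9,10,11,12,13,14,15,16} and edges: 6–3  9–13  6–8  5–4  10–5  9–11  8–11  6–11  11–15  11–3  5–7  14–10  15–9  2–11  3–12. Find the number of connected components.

Component: {1}
Component: {16}
Component: {4, 5, 7, 10, 14}
Component: {2, 3, 6, 8, 9, 11, 12, 13, 15}

4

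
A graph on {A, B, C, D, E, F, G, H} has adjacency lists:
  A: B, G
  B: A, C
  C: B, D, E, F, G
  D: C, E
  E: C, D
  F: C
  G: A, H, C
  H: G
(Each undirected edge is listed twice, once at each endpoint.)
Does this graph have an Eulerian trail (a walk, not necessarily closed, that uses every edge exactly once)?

No

Degrees: A:2, B:2, C:5, D:2, E:2, F:1, G:3, H:1
Odd-degree vertices: C, F, G, H (4 total).
With 4 odd-degree vertices (more than two), no single trail can use every edge.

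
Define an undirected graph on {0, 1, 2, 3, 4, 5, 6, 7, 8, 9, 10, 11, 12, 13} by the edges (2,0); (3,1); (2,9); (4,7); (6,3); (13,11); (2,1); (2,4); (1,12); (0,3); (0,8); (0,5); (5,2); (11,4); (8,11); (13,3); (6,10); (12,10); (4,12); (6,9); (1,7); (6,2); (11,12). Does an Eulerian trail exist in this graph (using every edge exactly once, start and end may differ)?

Yes

Degrees: 0:4, 1:4, 2:6, 3:4, 4:4, 5:2, 6:4, 7:2, 8:2, 9:2, 10:2, 11:4, 12:4, 13:2
Odd-degree vertices: none (0 total).
With 0 odd-degree vertices and all edges in one connected piece, an Eulerian trail exists.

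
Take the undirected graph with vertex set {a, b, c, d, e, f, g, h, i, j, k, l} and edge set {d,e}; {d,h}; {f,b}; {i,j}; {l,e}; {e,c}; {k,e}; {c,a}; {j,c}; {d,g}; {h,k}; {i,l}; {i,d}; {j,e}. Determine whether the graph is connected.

Component: {b, f}
Component: {a, c, d, e, g, h, i, j, k, l}
No edge joins these 2 groups, so the graph is disconnected.

No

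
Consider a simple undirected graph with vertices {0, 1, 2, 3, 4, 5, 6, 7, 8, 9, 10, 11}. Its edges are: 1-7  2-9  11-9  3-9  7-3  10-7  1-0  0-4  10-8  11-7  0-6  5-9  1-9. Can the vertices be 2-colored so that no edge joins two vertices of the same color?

A valid 2-coloring puts {1, 2, 3, 4, 5, 6, 10, 11} on one side and {0, 7, 8, 9} on the other; every edge crosses between the two sides.

Yes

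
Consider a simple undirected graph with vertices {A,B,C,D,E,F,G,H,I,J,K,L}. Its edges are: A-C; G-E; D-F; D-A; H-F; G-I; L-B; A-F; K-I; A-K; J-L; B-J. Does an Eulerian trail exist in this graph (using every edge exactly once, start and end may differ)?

No

Degrees: A:4, B:2, C:1, D:2, E:1, F:3, G:2, H:1, I:2, J:2, K:2, L:2
Odd-degree vertices: C, E, F, H (4 total).
With 4 odd-degree vertices (more than two), no single trail can use every edge.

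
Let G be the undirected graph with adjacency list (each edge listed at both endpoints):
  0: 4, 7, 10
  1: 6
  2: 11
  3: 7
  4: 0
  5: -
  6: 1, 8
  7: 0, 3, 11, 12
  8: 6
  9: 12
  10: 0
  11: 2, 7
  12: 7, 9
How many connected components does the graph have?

Component: {5}
Component: {1, 6, 8}
Component: {0, 2, 3, 4, 7, 9, 10, 11, 12}

3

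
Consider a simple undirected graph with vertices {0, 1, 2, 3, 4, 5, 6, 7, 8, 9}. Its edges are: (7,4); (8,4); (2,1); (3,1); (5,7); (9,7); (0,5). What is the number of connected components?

Component: {6}
Component: {1, 2, 3}
Component: {0, 4, 5, 7, 8, 9}

3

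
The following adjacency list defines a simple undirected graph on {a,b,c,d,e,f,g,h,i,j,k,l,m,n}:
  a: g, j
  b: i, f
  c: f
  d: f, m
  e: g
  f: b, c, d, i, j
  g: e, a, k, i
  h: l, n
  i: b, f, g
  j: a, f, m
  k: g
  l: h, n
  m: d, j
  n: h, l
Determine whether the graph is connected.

Component: {h, l, n}
Component: {a, b, c, d, e, f, g, i, j, k, m}
No edge joins these 2 groups, so the graph is disconnected.

No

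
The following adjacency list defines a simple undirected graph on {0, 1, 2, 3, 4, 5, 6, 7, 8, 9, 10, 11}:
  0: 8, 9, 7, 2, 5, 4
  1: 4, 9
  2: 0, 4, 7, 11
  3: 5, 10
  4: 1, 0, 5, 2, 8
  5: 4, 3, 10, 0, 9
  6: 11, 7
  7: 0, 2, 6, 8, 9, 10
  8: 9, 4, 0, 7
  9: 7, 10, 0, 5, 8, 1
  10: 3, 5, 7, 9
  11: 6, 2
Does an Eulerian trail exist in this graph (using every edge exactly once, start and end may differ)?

Yes

Degrees: 0:6, 1:2, 2:4, 3:2, 4:5, 5:5, 6:2, 7:6, 8:4, 9:6, 10:4, 11:2
Odd-degree vertices: 4, 5 (2 total).
With 2 odd-degree vertices and all edges in one connected piece, an Eulerian trail exists (from 4 to 5).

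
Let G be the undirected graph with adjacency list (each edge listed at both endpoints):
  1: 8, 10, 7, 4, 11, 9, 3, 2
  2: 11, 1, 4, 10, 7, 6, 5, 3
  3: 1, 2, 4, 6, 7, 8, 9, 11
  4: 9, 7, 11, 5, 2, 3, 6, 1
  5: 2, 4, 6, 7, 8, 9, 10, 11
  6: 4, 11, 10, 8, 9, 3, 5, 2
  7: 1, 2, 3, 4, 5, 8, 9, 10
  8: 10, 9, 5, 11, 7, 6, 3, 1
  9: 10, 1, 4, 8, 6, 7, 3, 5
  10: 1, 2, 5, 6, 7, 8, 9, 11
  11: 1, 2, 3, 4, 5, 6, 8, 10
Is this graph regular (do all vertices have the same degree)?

Degrees: 1:8, 2:8, 3:8, 4:8, 5:8, 6:8, 7:8, 8:8, 9:8, 10:8, 11:8
All degrees equal 8; the graph is regular.

Yes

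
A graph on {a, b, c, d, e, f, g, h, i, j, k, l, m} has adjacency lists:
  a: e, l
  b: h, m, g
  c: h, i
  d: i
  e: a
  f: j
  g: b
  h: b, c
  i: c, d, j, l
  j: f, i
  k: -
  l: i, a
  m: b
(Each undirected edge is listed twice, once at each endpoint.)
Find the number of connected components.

2

Component: {k}
Component: {a, b, c, d, e, f, g, h, i, j, l, m}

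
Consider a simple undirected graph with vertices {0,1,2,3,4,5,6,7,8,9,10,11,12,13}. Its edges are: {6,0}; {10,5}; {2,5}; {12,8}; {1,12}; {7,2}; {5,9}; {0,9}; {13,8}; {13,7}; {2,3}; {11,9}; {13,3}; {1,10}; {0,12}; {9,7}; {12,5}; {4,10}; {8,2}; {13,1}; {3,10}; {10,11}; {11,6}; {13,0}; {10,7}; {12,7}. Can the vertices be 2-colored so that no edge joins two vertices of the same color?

A valid 2-coloring puts {2, 6, 9, 10, 12, 13} on one side and {0, 1, 3, 4, 5, 7, 8, 11} on the other; every edge crosses between the two sides.

Yes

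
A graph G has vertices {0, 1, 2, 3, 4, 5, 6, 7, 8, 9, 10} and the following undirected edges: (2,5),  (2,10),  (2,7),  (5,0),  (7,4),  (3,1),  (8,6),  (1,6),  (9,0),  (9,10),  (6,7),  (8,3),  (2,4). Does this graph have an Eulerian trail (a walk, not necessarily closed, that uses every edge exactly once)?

Degrees: 0:2, 1:2, 2:4, 3:2, 4:2, 5:2, 6:3, 7:3, 8:2, 9:2, 10:2
Odd-degree vertices: 6, 7 (2 total).
With 2 odd-degree vertices and all edges in one connected piece, an Eulerian trail exists (from 6 to 7).

Yes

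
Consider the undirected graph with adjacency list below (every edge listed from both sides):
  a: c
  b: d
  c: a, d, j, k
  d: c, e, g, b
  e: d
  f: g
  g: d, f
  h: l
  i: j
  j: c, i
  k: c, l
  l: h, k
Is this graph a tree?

The graph has 12 vertices and 11 edges.
It is connected with exactly 11 edges, hence acyclic — it is a tree.

Yes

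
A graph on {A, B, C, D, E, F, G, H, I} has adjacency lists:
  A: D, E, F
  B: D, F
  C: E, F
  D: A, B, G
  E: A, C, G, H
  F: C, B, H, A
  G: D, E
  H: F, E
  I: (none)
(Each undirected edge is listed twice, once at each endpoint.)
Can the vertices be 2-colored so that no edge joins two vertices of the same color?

Yes

A valid 2-coloring puts {D, E, F, I} on one side and {A, B, C, G, H} on the other; every edge crosses between the two sides.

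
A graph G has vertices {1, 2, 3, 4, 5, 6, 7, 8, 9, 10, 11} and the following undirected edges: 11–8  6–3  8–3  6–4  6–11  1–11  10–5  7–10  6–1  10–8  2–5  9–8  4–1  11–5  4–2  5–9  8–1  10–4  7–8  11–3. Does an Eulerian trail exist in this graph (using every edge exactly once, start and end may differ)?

Yes

Degrees: 1:4, 2:2, 3:3, 4:4, 5:4, 6:4, 7:2, 8:6, 9:2, 10:4, 11:5
Odd-degree vertices: 3, 11 (2 total).
With 2 odd-degree vertices and all edges in one connected piece, an Eulerian trail exists (from 3 to 11).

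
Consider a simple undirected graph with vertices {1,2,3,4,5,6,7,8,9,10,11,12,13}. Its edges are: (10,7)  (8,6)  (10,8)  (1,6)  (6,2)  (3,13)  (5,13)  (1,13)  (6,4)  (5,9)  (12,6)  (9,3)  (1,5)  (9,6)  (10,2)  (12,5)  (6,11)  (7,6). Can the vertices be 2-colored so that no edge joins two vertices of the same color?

No

5-1-13-5 is an odd cycle (length 3), and a bipartite graph can contain only even cycles.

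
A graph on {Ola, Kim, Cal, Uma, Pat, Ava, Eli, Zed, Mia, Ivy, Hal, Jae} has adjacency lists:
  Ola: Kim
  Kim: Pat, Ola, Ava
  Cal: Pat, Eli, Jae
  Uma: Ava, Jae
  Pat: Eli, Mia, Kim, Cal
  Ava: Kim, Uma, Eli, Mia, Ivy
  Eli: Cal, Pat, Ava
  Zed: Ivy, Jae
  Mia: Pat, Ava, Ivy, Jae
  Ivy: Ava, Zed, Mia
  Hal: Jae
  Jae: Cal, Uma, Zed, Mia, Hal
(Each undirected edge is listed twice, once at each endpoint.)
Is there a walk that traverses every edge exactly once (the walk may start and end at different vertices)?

No

Degrees: Ola:1, Kim:3, Cal:3, Uma:2, Pat:4, Ava:5, Eli:3, Zed:2, Mia:4, Ivy:3, Hal:1, Jae:5
Odd-degree vertices: Ola, Kim, Cal, Ava, Eli, Ivy, Hal, Jae (8 total).
An Eulerian trail requires 0 or 2 odd-degree vertices; here there are 8.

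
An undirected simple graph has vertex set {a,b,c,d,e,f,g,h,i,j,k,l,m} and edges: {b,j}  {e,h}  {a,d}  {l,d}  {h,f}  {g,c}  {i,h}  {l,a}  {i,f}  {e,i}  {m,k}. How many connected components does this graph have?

5

Component: {b, j}
Component: {c, g}
Component: {k, m}
Component: {a, d, l}
Component: {e, f, h, i}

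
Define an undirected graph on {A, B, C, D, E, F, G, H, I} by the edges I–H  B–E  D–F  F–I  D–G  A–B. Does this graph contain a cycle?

No

The graph has 9 vertices, 6 edges, and 3 connected components.
Since 6 = 9 - 3, the graph is a forest and contains no cycle.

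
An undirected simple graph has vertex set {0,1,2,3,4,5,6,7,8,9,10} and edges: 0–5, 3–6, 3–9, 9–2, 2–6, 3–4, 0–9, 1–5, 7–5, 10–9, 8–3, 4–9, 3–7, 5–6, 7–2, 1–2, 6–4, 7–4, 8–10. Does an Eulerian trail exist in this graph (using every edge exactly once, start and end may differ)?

Yes

Degrees: 0:2, 1:2, 2:4, 3:5, 4:4, 5:4, 6:4, 7:4, 8:2, 9:5, 10:2
Odd-degree vertices: 3, 9 (2 total).
The non-isolated vertices are connected and exactly 2 have odd degree, so an Eulerian trail exists (from 3 to 9).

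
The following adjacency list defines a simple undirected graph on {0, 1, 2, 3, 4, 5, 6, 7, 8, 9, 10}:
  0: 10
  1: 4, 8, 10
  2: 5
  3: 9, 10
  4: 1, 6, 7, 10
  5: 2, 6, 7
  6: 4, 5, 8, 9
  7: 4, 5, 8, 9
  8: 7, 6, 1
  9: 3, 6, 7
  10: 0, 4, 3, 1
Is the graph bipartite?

No

1-4-10-1 is an odd cycle (length 3), and a bipartite graph can contain only even cycles.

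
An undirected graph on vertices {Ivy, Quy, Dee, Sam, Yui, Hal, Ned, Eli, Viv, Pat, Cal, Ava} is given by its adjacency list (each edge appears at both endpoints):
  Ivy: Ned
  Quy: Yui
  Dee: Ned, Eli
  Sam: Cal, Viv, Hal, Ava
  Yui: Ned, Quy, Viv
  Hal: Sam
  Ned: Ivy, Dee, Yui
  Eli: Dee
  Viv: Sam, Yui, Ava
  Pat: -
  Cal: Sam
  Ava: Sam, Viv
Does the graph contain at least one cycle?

The graph has 12 vertices, 11 edges, and 2 connected components.
Since 11 > 12 - 2, a cycle must exist; for instance Viv-Sam-Ava-Viv.

Yes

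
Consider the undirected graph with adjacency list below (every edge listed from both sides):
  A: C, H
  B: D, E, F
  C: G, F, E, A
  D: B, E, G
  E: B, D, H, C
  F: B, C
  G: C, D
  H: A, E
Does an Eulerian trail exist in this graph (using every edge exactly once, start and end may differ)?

Degrees: A:2, B:3, C:4, D:3, E:4, F:2, G:2, H:2
Odd-degree vertices: B, D (2 total).
The non-isolated vertices are connected and exactly 2 have odd degree, so an Eulerian trail exists (from B to D).

Yes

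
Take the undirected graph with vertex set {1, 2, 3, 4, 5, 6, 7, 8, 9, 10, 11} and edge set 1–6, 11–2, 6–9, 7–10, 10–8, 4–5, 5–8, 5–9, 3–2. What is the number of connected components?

Component: {2, 3, 11}
Component: {1, 4, 5, 6, 7, 8, 9, 10}

2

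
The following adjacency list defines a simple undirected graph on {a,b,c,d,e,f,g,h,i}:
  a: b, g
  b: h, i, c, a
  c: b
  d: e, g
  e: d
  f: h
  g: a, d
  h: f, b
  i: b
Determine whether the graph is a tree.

The graph has 9 vertices and 8 edges.
It is connected with exactly 8 edges, hence acyclic — it is a tree.

Yes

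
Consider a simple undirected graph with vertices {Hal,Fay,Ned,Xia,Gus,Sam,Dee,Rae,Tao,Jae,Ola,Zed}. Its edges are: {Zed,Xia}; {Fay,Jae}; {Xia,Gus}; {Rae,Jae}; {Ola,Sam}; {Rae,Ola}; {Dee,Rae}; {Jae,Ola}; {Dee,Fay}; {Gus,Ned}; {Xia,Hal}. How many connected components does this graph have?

3

Component: {Tao}
Component: {Hal, Ned, Xia, Gus, Zed}
Component: {Fay, Sam, Dee, Rae, Jae, Ola}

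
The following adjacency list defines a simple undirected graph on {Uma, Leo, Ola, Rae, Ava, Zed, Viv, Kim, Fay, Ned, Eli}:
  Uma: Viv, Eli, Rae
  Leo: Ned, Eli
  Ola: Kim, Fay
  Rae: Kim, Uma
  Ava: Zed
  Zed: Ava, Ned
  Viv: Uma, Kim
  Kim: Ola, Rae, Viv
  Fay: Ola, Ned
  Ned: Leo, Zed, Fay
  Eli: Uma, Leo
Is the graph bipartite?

A valid 2-coloring puts {Ola, Rae, Ava, Viv, Ned, Eli} on one side and {Uma, Leo, Zed, Kim, Fay} on the other; every edge crosses between the two sides.

Yes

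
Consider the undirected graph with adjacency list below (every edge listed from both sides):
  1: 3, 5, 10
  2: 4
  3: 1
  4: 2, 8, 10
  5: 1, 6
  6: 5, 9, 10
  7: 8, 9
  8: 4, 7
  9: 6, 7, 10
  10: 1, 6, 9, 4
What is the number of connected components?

1

Component: {1, 2, 3, 4, 5, 6, 7, 8, 9, 10}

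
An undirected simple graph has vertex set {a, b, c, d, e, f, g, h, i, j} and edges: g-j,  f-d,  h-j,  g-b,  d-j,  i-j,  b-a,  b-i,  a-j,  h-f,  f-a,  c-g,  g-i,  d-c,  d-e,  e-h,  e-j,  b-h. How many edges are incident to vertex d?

Neighbors of d: c, e, f, j.

4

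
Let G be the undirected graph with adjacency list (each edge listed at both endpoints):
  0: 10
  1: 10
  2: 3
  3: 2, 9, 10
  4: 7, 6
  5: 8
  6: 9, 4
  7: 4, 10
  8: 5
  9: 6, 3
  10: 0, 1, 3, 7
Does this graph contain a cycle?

Yes

|V| = 11, |E| = 10, number of components = 2.
One cycle is 10-7-4-6-9-3-10.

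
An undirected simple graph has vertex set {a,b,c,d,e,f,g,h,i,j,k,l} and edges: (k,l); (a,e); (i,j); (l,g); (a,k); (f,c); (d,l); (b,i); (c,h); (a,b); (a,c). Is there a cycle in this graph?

No

The graph has 12 vertices, 11 edges, and 1 connected component.
A forest on 12 vertices with 1 component has exactly 11 edges, which matches — so no cycle.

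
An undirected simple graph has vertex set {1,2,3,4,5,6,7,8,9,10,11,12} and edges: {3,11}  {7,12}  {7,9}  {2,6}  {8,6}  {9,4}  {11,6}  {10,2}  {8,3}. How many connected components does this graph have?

4

Component: {1}
Component: {5}
Component: {4, 7, 9, 12}
Component: {2, 3, 6, 8, 10, 11}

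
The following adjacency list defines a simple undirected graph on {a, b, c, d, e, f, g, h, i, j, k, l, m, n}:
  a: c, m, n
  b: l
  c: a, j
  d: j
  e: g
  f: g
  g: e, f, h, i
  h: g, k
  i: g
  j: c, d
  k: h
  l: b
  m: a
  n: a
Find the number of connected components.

3

Component: {b, l}
Component: {a, c, d, j, m, n}
Component: {e, f, g, h, i, k}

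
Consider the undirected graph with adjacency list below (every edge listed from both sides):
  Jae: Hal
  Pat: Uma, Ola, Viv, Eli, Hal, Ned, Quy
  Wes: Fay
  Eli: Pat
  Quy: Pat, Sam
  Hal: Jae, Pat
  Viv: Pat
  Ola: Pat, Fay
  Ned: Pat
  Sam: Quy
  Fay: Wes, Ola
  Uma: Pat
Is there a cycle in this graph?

No

|V| = 12, |E| = 11, number of components = 1.
A forest on 12 vertices with 1 component has exactly 11 edges, which matches — so no cycle.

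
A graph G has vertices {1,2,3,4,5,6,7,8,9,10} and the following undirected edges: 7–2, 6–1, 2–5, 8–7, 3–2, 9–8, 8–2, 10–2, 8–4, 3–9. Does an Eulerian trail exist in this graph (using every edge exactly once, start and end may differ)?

No

Degrees: 1:1, 2:5, 3:2, 4:1, 5:1, 6:1, 7:2, 8:4, 9:2, 10:1
Odd-degree vertices: 1, 2, 4, 5, 6, 10 (6 total).
With 6 odd-degree vertices (more than two), no single trail can use every edge.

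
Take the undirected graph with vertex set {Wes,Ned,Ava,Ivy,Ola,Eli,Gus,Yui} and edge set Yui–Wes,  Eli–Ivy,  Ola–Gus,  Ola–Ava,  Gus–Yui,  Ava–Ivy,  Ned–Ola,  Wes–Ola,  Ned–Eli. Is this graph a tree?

No

|V| = 8, |E| = 9.
A tree on 8 vertices has exactly 7 edges; this graph has 9, so it contains a cycle and is not a tree.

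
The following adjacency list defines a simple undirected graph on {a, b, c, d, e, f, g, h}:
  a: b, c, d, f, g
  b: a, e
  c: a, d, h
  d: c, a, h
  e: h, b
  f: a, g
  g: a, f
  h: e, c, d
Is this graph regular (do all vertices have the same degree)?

Degrees: a:5, b:2, c:3, d:3, e:2, f:2, g:2, h:3
Vertex b has degree 2 while a has degree 5, so the graph is not regular.

No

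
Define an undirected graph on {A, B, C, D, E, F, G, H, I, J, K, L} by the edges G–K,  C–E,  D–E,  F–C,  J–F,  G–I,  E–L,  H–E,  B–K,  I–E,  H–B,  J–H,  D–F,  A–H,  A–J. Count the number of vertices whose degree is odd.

Degrees: A:2, B:2, C:2, D:2, E:5, F:3, G:2, H:4, I:2, J:3, K:2, L:1
Odd-degree vertices: E, F, J, L.

4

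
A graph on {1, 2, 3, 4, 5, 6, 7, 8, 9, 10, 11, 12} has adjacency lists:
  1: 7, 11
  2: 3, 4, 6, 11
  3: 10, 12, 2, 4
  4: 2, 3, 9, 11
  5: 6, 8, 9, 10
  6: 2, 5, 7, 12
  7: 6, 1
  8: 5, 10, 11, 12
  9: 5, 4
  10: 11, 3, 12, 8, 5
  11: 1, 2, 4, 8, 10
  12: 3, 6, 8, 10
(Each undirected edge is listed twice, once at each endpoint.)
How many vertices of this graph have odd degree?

2

Degrees: 1:2, 2:4, 3:4, 4:4, 5:4, 6:4, 7:2, 8:4, 9:2, 10:5, 11:5, 12:4
Odd-degree vertices: 10, 11.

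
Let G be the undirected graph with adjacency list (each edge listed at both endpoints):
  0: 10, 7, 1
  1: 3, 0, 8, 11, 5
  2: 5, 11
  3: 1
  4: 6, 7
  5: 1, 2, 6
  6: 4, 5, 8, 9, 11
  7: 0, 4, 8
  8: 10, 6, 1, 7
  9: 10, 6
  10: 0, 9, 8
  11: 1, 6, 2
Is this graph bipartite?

Yes

A valid 2-coloring puts {1, 2, 6, 7, 10} on one side and {0, 3, 4, 5, 8, 9, 11} on the other; every edge crosses between the two sides.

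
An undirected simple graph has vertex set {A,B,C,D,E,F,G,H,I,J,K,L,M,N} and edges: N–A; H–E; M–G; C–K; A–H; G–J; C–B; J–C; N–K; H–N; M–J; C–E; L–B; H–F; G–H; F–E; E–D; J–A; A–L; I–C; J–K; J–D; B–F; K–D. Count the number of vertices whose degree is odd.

8

Degrees: A:4, B:3, C:5, D:3, E:4, F:3, G:3, H:5, I:1, J:6, K:4, L:2, M:2, N:3
Odd-degree vertices: B, C, D, F, G, H, I, N.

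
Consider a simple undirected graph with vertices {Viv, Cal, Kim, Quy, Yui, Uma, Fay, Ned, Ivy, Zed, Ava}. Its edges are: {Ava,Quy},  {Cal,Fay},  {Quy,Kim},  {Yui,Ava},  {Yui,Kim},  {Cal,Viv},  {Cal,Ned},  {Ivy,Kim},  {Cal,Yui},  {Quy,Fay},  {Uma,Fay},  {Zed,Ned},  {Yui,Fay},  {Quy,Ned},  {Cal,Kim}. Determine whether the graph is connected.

Yes

A breadth-first search from Viv visits Viv, Cal, Fay, Kim, Ned, Yui, Uma, Quy, Ivy, Zed, Ava — all 11 vertices — so the graph is connected.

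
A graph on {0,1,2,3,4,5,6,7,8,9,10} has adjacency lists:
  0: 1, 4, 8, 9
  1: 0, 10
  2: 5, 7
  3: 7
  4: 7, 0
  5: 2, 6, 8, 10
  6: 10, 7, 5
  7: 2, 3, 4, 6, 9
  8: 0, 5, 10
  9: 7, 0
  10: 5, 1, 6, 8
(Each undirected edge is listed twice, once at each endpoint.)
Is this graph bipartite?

8-5-10-8 is an odd cycle (length 3), and a bipartite graph can contain only even cycles.

No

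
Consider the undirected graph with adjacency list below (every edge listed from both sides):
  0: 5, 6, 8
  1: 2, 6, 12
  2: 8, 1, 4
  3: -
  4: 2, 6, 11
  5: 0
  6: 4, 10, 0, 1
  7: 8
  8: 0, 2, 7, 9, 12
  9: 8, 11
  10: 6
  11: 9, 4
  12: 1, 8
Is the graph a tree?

The graph has 13 vertices and 15 edges.
It splits into 2 components, so it cannot be a tree.

No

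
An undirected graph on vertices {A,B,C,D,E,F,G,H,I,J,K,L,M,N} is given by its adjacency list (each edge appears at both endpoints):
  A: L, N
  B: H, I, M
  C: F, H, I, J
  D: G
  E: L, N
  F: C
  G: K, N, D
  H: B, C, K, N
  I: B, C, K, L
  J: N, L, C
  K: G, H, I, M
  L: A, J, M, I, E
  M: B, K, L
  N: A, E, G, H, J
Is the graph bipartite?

Partition the vertices as {B, C, D, K, L, N} vs {A, E, F, G, H, I, J, M}. Each listed edge has one endpoint in each part, so the graph is bipartite.

Yes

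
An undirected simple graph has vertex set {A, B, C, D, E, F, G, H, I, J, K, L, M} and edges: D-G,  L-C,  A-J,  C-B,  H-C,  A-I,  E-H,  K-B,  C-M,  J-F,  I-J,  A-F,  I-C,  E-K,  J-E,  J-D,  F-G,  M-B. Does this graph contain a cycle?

|V| = 13, |E| = 18, number of components = 1.
Since 18 > 13 - 1, a cycle must exist; for instance C-M-B-C.

Yes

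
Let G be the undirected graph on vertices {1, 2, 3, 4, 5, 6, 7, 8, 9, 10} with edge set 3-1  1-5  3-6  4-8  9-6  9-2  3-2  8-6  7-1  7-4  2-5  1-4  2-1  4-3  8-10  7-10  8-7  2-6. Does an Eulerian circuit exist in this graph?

No

Degrees: 1:5, 2:5, 3:4, 4:4, 5:2, 6:4, 7:4, 8:4, 9:2, 10:2
1, 2 have odd degree; an Eulerian circuit needs every degree to be even, so none exists.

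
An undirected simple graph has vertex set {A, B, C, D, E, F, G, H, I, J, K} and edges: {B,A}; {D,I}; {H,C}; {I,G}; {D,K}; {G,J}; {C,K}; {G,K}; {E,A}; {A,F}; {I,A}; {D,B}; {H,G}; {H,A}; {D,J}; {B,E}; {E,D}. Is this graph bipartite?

No

The cycle B-E-A-B has length 3, which is odd, so the graph is not bipartite.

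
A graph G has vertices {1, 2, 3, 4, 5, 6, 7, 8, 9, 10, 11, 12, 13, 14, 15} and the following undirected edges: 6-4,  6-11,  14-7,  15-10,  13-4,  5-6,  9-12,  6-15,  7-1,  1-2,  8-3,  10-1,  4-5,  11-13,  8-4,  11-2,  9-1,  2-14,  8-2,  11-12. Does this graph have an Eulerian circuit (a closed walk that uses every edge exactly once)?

Degrees: 1:4, 2:4, 3:1, 4:4, 5:2, 6:4, 7:2, 8:3, 9:2, 10:2, 11:4, 12:2, 13:2, 14:2, 15:2
Vertices with odd degree: 3, 8. An Eulerian circuit requires all degrees even.

No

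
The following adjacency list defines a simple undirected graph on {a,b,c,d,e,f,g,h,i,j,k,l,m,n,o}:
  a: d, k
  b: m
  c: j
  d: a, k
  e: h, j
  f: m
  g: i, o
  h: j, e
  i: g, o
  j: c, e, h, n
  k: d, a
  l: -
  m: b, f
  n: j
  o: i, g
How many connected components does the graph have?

5

Component: {l}
Component: {a, d, k}
Component: {b, f, m}
Component: {g, i, o}
Component: {c, e, h, j, n}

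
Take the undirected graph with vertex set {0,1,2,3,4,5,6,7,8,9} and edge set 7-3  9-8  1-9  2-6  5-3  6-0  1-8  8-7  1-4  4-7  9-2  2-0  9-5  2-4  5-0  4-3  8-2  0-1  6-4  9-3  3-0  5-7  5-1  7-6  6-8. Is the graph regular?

Degrees: 0:5, 1:5, 2:5, 3:5, 4:5, 5:5, 6:5, 7:5, 8:5, 9:5
Every vertex has degree 5, so the graph is 5-regular.

Yes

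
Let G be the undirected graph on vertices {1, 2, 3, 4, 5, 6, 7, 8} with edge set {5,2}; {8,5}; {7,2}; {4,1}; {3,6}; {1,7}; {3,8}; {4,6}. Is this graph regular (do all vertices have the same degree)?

Degrees: 1:2, 2:2, 3:2, 4:2, 5:2, 6:2, 7:2, 8:2
Every vertex has degree 2, so the graph is 2-regular.

Yes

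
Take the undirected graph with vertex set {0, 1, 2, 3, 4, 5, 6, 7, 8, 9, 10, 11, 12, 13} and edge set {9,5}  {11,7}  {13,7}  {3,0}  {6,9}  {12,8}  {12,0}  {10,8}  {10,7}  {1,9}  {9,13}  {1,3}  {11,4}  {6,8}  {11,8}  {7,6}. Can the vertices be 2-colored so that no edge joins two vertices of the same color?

No

The cycle 9-1-3-0-12-8-10-7-13-9 has length 9, which is odd, so the graph is not bipartite.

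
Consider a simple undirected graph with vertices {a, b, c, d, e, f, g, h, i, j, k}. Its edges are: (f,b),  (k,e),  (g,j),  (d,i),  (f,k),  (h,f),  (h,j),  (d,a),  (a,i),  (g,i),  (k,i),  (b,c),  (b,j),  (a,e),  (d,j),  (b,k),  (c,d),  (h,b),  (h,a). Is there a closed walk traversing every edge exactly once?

No

Degrees: a:4, b:5, c:2, d:4, e:2, f:3, g:2, h:4, i:4, j:4, k:4
b, f have odd degree; an Eulerian circuit needs every degree to be even, so none exists.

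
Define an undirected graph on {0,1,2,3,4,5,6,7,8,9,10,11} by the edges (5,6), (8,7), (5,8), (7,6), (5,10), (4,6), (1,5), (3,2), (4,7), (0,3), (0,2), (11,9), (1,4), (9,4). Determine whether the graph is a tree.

No

|V| = 12, |E| = 14.
It is not connected, so it is not a tree.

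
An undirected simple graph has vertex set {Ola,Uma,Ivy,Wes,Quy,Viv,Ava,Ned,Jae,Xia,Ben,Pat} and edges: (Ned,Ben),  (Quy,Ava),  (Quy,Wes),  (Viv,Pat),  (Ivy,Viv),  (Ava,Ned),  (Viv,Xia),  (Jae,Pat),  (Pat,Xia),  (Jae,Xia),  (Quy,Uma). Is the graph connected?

Component: {Ola}
Component: {Ivy, Viv, Jae, Xia, Pat}
Component: {Uma, Wes, Quy, Ava, Ned, Ben}
There are 3 separate components, so the graph is not connected.

No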